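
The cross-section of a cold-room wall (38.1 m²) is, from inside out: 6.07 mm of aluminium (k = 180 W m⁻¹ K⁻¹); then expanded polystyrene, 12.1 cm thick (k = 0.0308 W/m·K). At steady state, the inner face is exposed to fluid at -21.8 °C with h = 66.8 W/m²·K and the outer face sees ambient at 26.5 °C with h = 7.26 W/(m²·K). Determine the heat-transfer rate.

Q = 451 W

Series thermal resistances, inner to outer:
  R_conv,in = 1/(hA) = 1/(66.8·38.1) = 3.929×10^-4 K/W
  R_aluminium = L/(kA) = 0.00607/(180·38.1) = 8.851×10^-7 K/W
  R_expanded polystyrene = L/(kA) = 0.121/(0.0308·38.1) = 0.1031 K/W
  R_conv,out = 1/(hA) = 1/(7.26·38.1) = 0.003615 K/W
ΣR = 3.929×10^-4 + 8.851×10^-7 + 0.1031 + 0.003615 = 0.1071 K/W
Q = ΔT/ΣR = (-21.8 °C − 26.5 °C)/0.1071 = -451 W
(Negative Q ⇒ heat flows inward; heat gain = 451 W.)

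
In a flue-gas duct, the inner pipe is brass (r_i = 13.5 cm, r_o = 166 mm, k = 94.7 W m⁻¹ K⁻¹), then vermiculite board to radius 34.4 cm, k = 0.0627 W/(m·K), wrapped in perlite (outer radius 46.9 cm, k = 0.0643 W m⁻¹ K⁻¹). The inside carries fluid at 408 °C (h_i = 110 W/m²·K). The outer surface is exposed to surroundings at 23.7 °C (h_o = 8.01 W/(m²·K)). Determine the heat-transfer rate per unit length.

Series thermal resistances, inner to outer:
  R'_conv,in = 1/(2πr h) = 1/(2π·0.135·110) = 0.01072 m·K/W
  R'_brass = ln(0.166/0.135)/(2πk) = 0.2067/(2π·94.7) = 3.474×10^-4 m·K/W
  R'_vermiculite board = ln(0.344/0.166)/(2πk) = 0.7287/(2π·0.0627) = 1.850 m·K/W
  R'_perlite = ln(0.469/0.344)/(2πk) = 0.3100/(2π·0.0643) = 0.7672 m·K/W
  R'_conv,out = 1/(2πr h) = 1/(2π·0.469·8.01) = 0.04237 m·K/W
ΣR = 0.01072 + 3.474×10^-4 + 1.850 + 0.7672 + 0.04237 = 2.671 m·K/W
Q' = ΔT/ΣR = (408 °C − 23.7 °C)/2.671 = 144 W/m

Q' = 144 W/m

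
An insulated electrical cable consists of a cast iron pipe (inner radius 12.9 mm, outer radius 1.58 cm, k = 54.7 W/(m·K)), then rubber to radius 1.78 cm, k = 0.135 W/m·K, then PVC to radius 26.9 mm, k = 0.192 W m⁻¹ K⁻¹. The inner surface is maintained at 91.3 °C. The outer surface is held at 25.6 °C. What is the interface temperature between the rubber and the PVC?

T = 72.1 °C

Treat each layer as a resistance in series:
  R'_cast iron = ln(0.0158/0.0129)/(2πk) = 0.2028/(2π·54.7) = 5.900×10^-4 m·K/W
  R'_rubber = ln(0.0178/0.0158)/(2πk) = 0.1192/(2π·0.135) = 0.1405 m·K/W
  R'_PVC = ln(0.0269/0.0178)/(2πk) = 0.4129/(2π·0.192) = 0.3423 m·K/W
ΣR = 5.900×10^-4 + 0.1405 + 0.3423 = 0.4834 m·K/W
Q' = ΔT/ΣR = (91.3 °C − 25.6 °C)/0.4834 = 135.9 W/m
From the inner boundary to the rubber/PVC interface, ΣR_partial = 0.1411 m·K/W.
T_interface = T_in − Q'·ΣR_partial = 91.3 °C − (135.9)(0.1411) = 72.1 °C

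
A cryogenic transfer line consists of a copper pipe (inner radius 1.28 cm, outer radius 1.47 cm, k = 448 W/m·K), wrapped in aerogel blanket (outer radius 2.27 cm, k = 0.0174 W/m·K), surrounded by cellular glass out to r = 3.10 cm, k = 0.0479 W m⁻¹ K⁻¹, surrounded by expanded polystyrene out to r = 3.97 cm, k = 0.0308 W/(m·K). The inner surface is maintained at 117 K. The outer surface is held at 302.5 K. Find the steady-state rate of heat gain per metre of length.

Q' = 29.5 W/m

Resistance network (inner→outer):
  R'_copper = ln(0.0147/0.0128)/(2πk) = 0.1384/(2π·448) = 4.917×10^-5 m·K/W
  R'_aerogel blanket = ln(0.0227/0.0147)/(2πk) = 0.4345/(2π·0.0174) = 3.974 m·K/W
  R'_cellular glass = ln(0.0310/0.0227)/(2πk) = 0.3116/(2π·0.0479) = 1.035 m·K/W
  R'_expanded polystyrene = ln(0.0397/0.0310)/(2πk) = 0.2474/(2π·0.0308) = 1.278 m·K/W
ΣR = 4.917×10^-5 + 3.974 + 1.035 + 1.278 = 6.287 m·K/W
Q' = ΔT/ΣR = (117 K − 302.5 K)/6.287 = -29.5 W/m
(Negative Q' ⇒ heat flows inward; heat gain = 29.5 W/m.)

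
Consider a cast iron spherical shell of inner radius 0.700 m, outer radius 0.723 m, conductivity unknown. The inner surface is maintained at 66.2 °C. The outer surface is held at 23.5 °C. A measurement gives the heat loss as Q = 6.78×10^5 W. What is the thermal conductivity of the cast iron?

ΣR = ΔT/Q = |66.2 − 23.5|/6.78×10^5 = 6.298×10^-5 K/W
(1/r₁−1/r₂)/(4πk) = 6.298×10^-5 ⇒ k = 0.04545/(4π·6.298×10^-5) = 57.4 W/m·K

k = 57.4 W/m·K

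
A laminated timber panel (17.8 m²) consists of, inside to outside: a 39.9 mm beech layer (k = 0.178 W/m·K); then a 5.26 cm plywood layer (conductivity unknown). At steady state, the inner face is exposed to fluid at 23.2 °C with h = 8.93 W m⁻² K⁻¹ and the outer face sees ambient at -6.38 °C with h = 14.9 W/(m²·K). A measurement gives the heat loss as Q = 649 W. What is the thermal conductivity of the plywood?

k = 0.129 W/m·K

ΣR = ΔT/Q = |23.2 − -6.38|/649 = 0.04558 K/W
Known resistances:
  R_conv,in = 1/(hA) = 1/(8.93·17.8) = 0.006291 K/W
  R_beech = L/(kA) = 0.0399/(0.178·17.8) = 0.01259 K/W
  R_conv,out = 1/(hA) = 1/(14.9·17.8) = 0.003770 K/W
R_plywood = ΣR − ΣR_known = 0.04558 − 0.02265 = 0.02293 K/W
L/(kA) = 0.02293 ⇒ k = 0.0526/(0.02293·17.8) = 0.129 W/m·K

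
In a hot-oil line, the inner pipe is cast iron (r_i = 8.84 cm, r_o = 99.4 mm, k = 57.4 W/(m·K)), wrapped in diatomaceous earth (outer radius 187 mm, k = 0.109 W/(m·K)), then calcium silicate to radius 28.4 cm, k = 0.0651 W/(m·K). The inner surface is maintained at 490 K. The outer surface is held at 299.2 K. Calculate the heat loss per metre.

Q' = 98.1 W/m

Treat each layer as a resistance in series:
  R'_cast iron = ln(0.0994/0.0884)/(2πk) = 0.1173/(2π·57.4) = 3.252×10^-4 m·K/W
  R'_diatomaceous earth = ln(0.187/0.0994)/(2πk) = 0.6320/(2π·0.109) = 0.9227 m·K/W
  R'_calcium silicate = ln(0.284/0.187)/(2πk) = 0.4179/(2π·0.0651) = 1.022 m·K/W
ΣR = 3.252×10^-4 + 0.9227 + 1.022 = 1.945 m·K/W
Q' = ΔT/ΣR = (490 K − 299.2 K)/1.945 = 98.1 W/m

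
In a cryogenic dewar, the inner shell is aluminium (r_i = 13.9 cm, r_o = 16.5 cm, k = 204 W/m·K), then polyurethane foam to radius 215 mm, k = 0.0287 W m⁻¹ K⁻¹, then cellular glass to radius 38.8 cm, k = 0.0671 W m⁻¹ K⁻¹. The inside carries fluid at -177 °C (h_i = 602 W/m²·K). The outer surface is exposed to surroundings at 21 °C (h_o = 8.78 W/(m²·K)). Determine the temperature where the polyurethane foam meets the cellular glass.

Treat each layer as a resistance in series:
  R_conv,in = 1/(4πr²h) = 1/(4π·0.139²·602) = 0.006842 K/W
  R_aluminium = (1/0.139 − 1/0.165)/(4πk) = 1.134/(4π·204) = 4.422×10^-4 K/W
  R_polyurethane foam = (1/0.165 − 1/0.215)/(4πk) = 1.409/(4π·0.0287) = 3.908 K/W
  R_cellular glass = (1/0.215 − 1/0.388)/(4πk) = 2.074/(4π·0.0671) = 2.459 K/W
  R_conv,out = 1/(4πr²h) = 1/(4π·0.388²·8.78) = 0.06020 K/W
ΣR = 0.006842 + 4.422×10^-4 + 3.908 + 2.459 + 0.06020 = 6.434 K/W
Q = ΔT/ΣR = (-177 °C − 21 °C)/6.434 = -30.77 W
From the inner boundary to the polyurethane foam/cellular glass interface, ΣR_partial = 3.915 K/W.
T_interface = T_in − Q·ΣR_partial = -177 °C − (-30.77)(3.915) = -56.5 °C

T = -56.5 °C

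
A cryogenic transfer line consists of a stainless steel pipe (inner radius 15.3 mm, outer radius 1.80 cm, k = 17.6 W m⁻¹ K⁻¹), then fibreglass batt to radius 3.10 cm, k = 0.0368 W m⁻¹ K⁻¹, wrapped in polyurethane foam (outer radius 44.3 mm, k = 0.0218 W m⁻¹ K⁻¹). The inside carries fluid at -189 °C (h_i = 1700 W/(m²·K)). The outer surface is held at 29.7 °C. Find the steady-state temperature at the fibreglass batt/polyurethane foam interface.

T = -85.1 °C

Series thermal resistances, inner to outer:
  R'_conv,in = 1/(2πr h) = 1/(2π·0.0153·1700) = 0.006119 m·K/W
  R'_stainless steel = ln(0.0180/0.0153)/(2πk) = 0.1625/(2π·17.6) = 0.001470 m·K/W
  R'_fibreglass batt = ln(0.0310/0.0180)/(2πk) = 0.5436/(2π·0.0368) = 2.351 m·K/W
  R'_polyurethane foam = ln(0.0443/0.0310)/(2πk) = 0.3570/(2π·0.0218) = 2.606 m·K/W
ΣR = 0.006119 + 0.001470 + 2.351 + 2.606 = 4.965 m·K/W
Q' = ΔT/ΣR = (-189 °C − 29.7 °C)/4.965 = -44.05 W/m
From the inner boundary to the fibreglass batt/polyurethane foam interface, ΣR_partial = 2.359 m·K/W.
T_interface = T_in − Q'·ΣR_partial = -189 °C − (-44.05)(2.359) = -85.1 °C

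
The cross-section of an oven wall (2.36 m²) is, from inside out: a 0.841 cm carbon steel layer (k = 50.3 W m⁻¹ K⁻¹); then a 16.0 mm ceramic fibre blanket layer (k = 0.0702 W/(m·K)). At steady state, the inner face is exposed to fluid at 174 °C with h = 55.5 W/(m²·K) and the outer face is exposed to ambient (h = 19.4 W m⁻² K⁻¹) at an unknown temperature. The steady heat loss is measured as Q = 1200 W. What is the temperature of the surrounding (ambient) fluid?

Series resistances:
  R_conv,in = 1/(hA) = 1/(55.5·2.36) = 0.007635 K/W
  R_carbon steel = L/(kA) = 0.00841/(50.3·2.36) = 7.085×10^-5 K/W
  R_ceramic fibre blanket = L/(kA) = 0.0160/(0.0702·2.36) = 0.09658 K/W
  R_conv,out = 1/(hA) = 1/(19.4·2.36) = 0.02184 K/W
ΣR = 0.1261 K/W
ΔT = Q·ΣR = 1200 × 0.1261 = 151.3 K
Heat flows outward, so T_out = T_in − ΔT = 174 − 151.3 = 22.7 °C

T_out = 22.7 °C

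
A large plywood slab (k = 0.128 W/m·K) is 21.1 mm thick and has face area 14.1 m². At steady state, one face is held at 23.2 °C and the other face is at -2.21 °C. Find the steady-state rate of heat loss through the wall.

Q = kA·ΔT/L = 0.128 × 14.1 × |23.2 °C − -2.21 °C| / 0.0211 = 2170 W

Q = 2170 W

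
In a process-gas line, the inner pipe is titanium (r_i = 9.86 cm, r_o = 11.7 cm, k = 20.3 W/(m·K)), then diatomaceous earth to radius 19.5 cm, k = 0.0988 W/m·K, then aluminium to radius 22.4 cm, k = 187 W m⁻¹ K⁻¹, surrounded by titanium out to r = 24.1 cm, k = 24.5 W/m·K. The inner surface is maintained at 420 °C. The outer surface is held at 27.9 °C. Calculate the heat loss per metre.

Q' = 475 W/m

Resistance network (inner→outer):
  R'_titanium = ln(0.117/0.0986)/(2πk) = 0.1711/(2π·20.3) = 0.001341 m·K/W
  R'_diatomaceous earth = ln(0.195/0.117)/(2πk) = 0.5108/(2π·0.0988) = 0.8229 m·K/W
  R'_aluminium = ln(0.224/0.195)/(2πk) = 0.1386/(2π·187) = 1.180×10^-4 m·K/W
  R'_titanium = ln(0.241/0.224)/(2πk) = 0.07315/(2π·24.5) = 4.752×10^-4 m·K/W
ΣR = 0.001341 + 0.8229 + 1.180×10^-4 + 4.752×10^-4 = 0.8248 m·K/W
Q' = ΔT/ΣR = (420 °C − 27.9 °C)/0.8248 = 475 W/m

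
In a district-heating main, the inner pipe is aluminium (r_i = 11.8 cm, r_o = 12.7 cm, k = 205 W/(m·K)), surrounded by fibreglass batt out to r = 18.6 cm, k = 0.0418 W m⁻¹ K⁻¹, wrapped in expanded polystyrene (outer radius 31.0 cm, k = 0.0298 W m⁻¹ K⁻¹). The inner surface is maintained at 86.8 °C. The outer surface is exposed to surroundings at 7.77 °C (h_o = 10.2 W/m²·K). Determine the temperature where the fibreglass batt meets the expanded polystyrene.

Resistance network (inner→outer):
  R'_aluminium = ln(0.127/0.118)/(2πk) = 0.07350/(2π·205) = 5.706×10^-5 m·K/W
  R'_fibreglass batt = ln(0.186/0.127)/(2πk) = 0.3816/(2π·0.0418) = 1.453 m·K/W
  R'_expanded polystyrene = ln(0.310/0.186)/(2πk) = 0.5108/(2π·0.0298) = 2.728 m·K/W
  R'_conv,out = 1/(2πr h) = 1/(2π·0.310·10.2) = 0.05033 m·K/W
ΣR = 5.706×10^-5 + 1.453 + 2.728 + 0.05033 = 4.231 m·K/W
Q' = ΔT/ΣR = (86.8 °C − 7.77 °C)/4.231 = 18.68 W/m
From the inner boundary to the fibreglass batt/expanded polystyrene interface, ΣR_partial = 1.453 m·K/W.
T_interface = T_in − Q'·ΣR_partial = 86.8 °C − (18.68)(1.453) = 59.7 °C

T = 59.7 °C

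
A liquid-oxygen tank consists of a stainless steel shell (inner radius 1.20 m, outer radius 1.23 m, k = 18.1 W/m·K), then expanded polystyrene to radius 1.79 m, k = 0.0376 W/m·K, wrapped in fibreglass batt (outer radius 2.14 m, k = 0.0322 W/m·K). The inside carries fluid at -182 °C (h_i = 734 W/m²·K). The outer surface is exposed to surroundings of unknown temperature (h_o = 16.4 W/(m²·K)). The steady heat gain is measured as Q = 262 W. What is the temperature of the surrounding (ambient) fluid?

T_out = 18.5 °C

Series resistances:
  R_conv,in = 1/(4πr²h) = 1/(4π·1.20²·734) = 7.529×10^-5 K/W
  R_stainless steel = (1/1.20 − 1/1.23)/(4πk) = 0.02033/(4π·18.1) = 8.936×10^-5 K/W
  R_expanded polystyrene = (1/1.23 − 1/1.79)/(4πk) = 0.2543/(4π·0.0376) = 0.5383 K/W
  R_fibreglass batt = (1/1.79 − 1/2.14)/(4πk) = 0.09137/(4π·0.0322) = 0.2258 K/W
  R_conv,out = 1/(4πr²h) = 1/(4π·2.14²·16.4) = 0.001060 K/W
ΣR = 0.7653 K/W
ΔT = Q·ΣR = 262 × 0.7653 = 200.5 K
Heat flows inward, so T_out = T_in + ΔT = -182 + 200.5 = 18.5 °C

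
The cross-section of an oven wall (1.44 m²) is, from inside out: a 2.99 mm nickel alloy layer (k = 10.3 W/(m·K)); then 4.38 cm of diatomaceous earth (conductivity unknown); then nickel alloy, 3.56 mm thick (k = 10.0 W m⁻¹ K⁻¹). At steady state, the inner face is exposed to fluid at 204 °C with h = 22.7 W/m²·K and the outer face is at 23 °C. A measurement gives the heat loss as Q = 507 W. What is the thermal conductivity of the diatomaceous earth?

k = 0.0933 W/m·K

ΣR = ΔT/Q = |204 − 23|/507 = 0.3570 K/W
Known resistances:
  R_conv,in = 1/(hA) = 1/(22.7·1.44) = 0.03059 K/W
  R_nickel alloy = L/(kA) = 0.00299/(10.3·1.44) = 2.016×10^-4 K/W
  R_nickel alloy = L/(kA) = 0.00356/(10.0·1.44) = 2.472×10^-4 K/W
R_diatomaceous earth = ΣR − ΣR_known = 0.3570 − 0.03104 = 0.3260 K/W
L/(kA) = 0.3260 ⇒ k = 0.0438/(0.3260·1.44) = 0.0933 W/m·K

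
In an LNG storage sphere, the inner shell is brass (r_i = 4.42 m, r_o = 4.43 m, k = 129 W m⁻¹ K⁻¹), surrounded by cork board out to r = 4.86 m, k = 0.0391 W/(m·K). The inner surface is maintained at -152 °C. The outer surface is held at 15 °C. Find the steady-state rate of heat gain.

Resistance network (inner→outer):
  R_brass = (1/4.42 − 1/4.43)/(4πk) = 5.107×10^-4/(4π·129) = 3.150×10^-7 K/W
  R_cork board = (1/4.43 − 1/4.86)/(4πk) = 0.01997/(4π·0.0391) = 0.04065 K/W
ΣR = 3.150×10^-7 + 0.04065 = 0.04065 K/W
Q = ΔT/ΣR = (-152 °C − 15 °C)/0.04065 = -4110 W
(Negative Q ⇒ heat flows inward; heat gain = 4110 W.)

Q = 4.11 kW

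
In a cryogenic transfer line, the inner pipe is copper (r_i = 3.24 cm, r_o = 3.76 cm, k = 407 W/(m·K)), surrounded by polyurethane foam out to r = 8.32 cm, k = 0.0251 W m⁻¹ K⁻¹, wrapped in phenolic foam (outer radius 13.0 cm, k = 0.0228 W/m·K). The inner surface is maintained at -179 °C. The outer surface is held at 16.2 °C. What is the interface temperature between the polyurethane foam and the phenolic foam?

Treat each layer as a resistance in series:
  R'_copper = ln(0.0376/0.0324)/(2πk) = 0.1488/(2π·407) = 5.821×10^-5 m·K/W
  R'_polyurethane foam = ln(0.0832/0.0376)/(2πk) = 0.7942/(2π·0.0251) = 5.036 m·K/W
  R'_phenolic foam = ln(0.130/0.0832)/(2πk) = 0.4463/(2π·0.0228) = 3.115 m·K/W
ΣR = 5.821×10^-5 + 5.036 + 3.115 = 8.151 m·K/W
Q' = ΔT/ΣR = (-179 °C − 16.2 °C)/8.151 = -23.95 W/m
From the inner boundary to the polyurethane foam/phenolic foam interface, ΣR_partial = 5.036 m·K/W.
T_interface = T_in − Q'·ΣR_partial = -179 °C − (-23.95)(5.036) = -58.4 °C

T = -58.4 °C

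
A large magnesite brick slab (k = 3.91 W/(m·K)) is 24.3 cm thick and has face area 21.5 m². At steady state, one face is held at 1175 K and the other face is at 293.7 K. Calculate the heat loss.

Q = 3.05×10^5 W

Q = kA·ΔT/L = 3.91 × 21.5 × |1175 K − 293.7 K| / 0.243 = 3.05×10^5 W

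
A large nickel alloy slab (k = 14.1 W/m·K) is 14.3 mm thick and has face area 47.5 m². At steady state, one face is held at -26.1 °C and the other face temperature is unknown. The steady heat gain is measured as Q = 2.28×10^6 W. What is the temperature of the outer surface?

Series resistances:
  R_nickel alloy = L/(kA) = 0.0143/(14.1·47.5) = 2.135×10^-5 K/W
ΣR = 2.135×10^-5 K/W
ΔT = Q·ΣR = 2.28×10^6 × 2.135×10^-5 = 48.68 K
Heat flows inward, so T_out = T_in + ΔT = -26.1 + 48.68 = 22.6 °C

T_out = 22.6 °C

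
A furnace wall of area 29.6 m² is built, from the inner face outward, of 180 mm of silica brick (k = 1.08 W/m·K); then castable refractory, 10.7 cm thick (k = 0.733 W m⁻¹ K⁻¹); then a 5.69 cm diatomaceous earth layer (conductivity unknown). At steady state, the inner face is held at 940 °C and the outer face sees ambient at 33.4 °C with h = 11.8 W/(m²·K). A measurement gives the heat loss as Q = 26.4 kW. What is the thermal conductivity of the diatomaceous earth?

ΣR = ΔT/Q = |940 − 33.4|/26400 = 0.03434 K/W
Known resistances:
  R_silica brick = L/(kA) = 0.180/(1.08·29.6) = 0.005631 K/W
  R_castable refractory = L/(kA) = 0.107/(0.733·29.6) = 0.004932 K/W
  R_conv,out = 1/(hA) = 1/(11.8·29.6) = 0.002863 K/W
R_diatomaceous earth = ΣR − ΣR_known = 0.03434 − 0.01343 = 0.02091 K/W
L/(kA) = 0.02091 ⇒ k = 0.0569/(0.02091·29.6) = 0.0919 W/m·K

k = 0.0919 W/m·K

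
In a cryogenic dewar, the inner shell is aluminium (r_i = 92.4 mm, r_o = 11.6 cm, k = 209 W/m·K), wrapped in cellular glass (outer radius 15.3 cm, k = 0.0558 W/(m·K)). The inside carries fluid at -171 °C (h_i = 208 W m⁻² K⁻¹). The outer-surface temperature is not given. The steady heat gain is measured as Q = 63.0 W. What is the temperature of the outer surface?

T_out = 19.2 °C

Sum the resistances:
  R_conv,in = 1/(4πr²h) = 1/(4π·0.0924²·208) = 0.04481 K/W
  R_aluminium = (1/0.0924 − 1/0.116)/(4πk) = 2.202/(4π·209) = 8.384×10^-4 K/W
  R_cellular glass = (1/0.116 − 1/0.153)/(4πk) = 2.085/(4π·0.0558) = 2.973 K/W
ΣR = 3.019 K/W
ΔT = Q·ΣR = 63.0 × 3.019 = 190.2 K
Heat flows inward, so T_out = T_in + ΔT = -171 + 190.2 = 19.2 °C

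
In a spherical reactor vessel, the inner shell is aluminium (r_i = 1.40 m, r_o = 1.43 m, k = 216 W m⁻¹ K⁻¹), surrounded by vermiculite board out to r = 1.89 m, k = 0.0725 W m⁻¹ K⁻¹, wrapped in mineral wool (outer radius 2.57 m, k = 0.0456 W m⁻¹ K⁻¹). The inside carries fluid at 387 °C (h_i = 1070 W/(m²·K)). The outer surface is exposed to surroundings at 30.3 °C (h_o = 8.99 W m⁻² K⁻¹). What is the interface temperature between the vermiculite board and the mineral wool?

Series thermal resistances, inner to outer:
  R_conv,in = 1/(4πr²h) = 1/(4π·1.40²·1070) = 3.794×10^-5 K/W
  R_aluminium = (1/1.40 − 1/1.43)/(4πk) = 0.01499/(4π·216) = 5.521×10^-6 K/W
  R_vermiculite board = (1/1.43 − 1/1.89)/(4πk) = 0.1702/(4π·0.0725) = 0.1868 K/W
  R_mineral wool = (1/1.89 − 1/2.57)/(4πk) = 0.1400/(4π·0.0456) = 0.2443 K/W
  R_conv,out = 1/(4πr²h) = 1/(4π·2.57²·8.99) = 0.001340 K/W
ΣR = 3.794×10^-5 + 5.521×10^-6 + 0.1868 + 0.2443 + 0.001340 = 0.4325 K/W
Q = ΔT/ΣR = (387 °C − 30.3 °C)/0.4325 = 824.7 W
From the inner boundary to the vermiculite board/mineral wool interface, ΣR_partial = 0.1868 K/W.
T_interface = T_in − Q·ΣR_partial = 387 °C − (824.7)(0.1868) = 233 °C

T = 233 °C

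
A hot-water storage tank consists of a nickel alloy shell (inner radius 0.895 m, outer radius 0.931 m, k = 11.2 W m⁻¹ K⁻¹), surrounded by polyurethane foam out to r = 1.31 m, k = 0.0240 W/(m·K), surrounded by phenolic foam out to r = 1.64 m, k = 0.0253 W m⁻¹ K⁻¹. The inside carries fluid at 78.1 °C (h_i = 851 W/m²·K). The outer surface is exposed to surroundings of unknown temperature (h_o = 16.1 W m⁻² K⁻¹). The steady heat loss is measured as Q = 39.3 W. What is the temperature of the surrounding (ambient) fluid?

Sum the resistances:
  R_conv,in = 1/(4πr²h) = 1/(4π·0.895²·851) = 1.167×10^-4 K/W
  R_nickel alloy = (1/0.895 − 1/0.931)/(4πk) = 0.04320/(4π·11.2) = 3.070×10^-4 K/W
  R_polyurethane foam = (1/0.931 − 1/1.31)/(4πk) = 0.3108/(4π·0.0240) = 1.030 K/W
  R_phenolic foam = (1/1.31 − 1/1.64)/(4πk) = 0.1536/(4π·0.0253) = 0.4831 K/W
  R_conv,out = 1/(4πr²h) = 1/(4π·1.64²·16.1) = 0.001838 K/W
ΣR = 1.516 K/W
ΔT = Q·ΣR = 39.3 × 1.516 = 59.58 K
Heat flows outward, so T_out = T_in − ΔT = 78.1 − 59.58 = 18.5 °C

T_out = 18.5 °C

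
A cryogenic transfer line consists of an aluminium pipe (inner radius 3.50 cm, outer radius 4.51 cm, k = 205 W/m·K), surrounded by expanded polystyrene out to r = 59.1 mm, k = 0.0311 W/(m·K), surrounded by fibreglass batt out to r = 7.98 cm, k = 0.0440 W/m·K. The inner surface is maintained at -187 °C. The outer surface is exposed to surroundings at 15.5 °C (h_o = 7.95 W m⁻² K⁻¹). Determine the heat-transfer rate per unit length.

Series thermal resistances, inner to outer:
  R'_aluminium = ln(0.0451/0.0350)/(2πk) = 0.2535/(2π·205) = 1.968×10^-4 m·K/W
  R'_expanded polystyrene = ln(0.0591/0.0451)/(2πk) = 0.2703/(2π·0.0311) = 1.384 m·K/W
  R'_fibreglass batt = ln(0.0798/0.0591)/(2πk) = 0.3003/(2π·0.0440) = 1.086 m·K/W
  R'_conv,out = 1/(2πr h) = 1/(2π·0.0798·7.95) = 0.2509 m·K/W
ΣR = 1.968×10^-4 + 1.384 + 1.086 + 0.2509 = 2.721 m·K/W
Q' = ΔT/ΣR = (-187 °C − 15.5 °C)/2.721 = -74.4 W/m
(Negative Q' ⇒ heat flows inward; heat gain = 74.4 W/m.)

Q' = 74.4 W/m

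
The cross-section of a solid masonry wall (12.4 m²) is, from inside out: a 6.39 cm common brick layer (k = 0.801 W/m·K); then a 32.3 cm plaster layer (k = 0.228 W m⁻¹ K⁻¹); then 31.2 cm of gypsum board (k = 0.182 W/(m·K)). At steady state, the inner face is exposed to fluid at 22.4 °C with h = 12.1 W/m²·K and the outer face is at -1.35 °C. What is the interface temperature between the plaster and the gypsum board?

T = 11.0 °C

Series thermal resistances, inner to outer:
  R_conv,in = 1/(hA) = 1/(12.1·12.4) = 0.006665 K/W
  R_common brick = L/(kA) = 0.0639/(0.801·12.4) = 0.006433 K/W
  R_plaster = L/(kA) = 0.323/(0.228·12.4) = 0.1142 K/W
  R_gypsum board = L/(kA) = 0.312/(0.182·12.4) = 0.1382 K/W
ΣR = 0.006665 + 0.006433 + 0.1142 + 0.1382 = 0.2655 K/W
Q = ΔT/ΣR = (22.4 °C − -1.35 °C)/0.2655 = 89.45 W
From the inner boundary to the plaster/gypsum board interface, ΣR_partial = 0.1273 K/W.
T_interface = T_in − Q·ΣR_partial = 22.4 °C − (89.45)(0.1273) = 11.0 °C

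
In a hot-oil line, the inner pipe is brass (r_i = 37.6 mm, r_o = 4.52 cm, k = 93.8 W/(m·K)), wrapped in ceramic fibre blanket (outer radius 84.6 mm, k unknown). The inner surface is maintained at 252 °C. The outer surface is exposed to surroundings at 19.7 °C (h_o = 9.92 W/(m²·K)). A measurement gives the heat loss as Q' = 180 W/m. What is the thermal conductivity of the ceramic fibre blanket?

ΣR = ΔT/Q' = |252 − 19.7|/180 = 1.291 m·K/W
Known resistances:
  R'_brass = ln(0.0452/0.0376)/(2πk) = 0.1841/(2π·93.8) = 3.124×10^-4 m·K/W
  R'_conv,out = 1/(2πr h) = 1/(2π·0.0846·9.92) = 0.1896 m·K/W
R_ceramic fibre blanket = ΣR − ΣR_known = 1.291 − 0.1899 = 1.101 m·K/W
ln(r₂/r₁)/(2πk) = 1.101 ⇒ k = 0.6268/(2π·1.101) = 0.0906 W/m·K

k = 0.0906 W/m·K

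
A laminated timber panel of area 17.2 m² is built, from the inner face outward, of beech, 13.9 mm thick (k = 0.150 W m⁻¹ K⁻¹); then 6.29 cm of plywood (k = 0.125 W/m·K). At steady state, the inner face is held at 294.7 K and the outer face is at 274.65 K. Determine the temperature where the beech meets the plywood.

T = 291.6 K

Treat each layer as a resistance in series:
  R_beech = L/(kA) = 0.0139/(0.150·17.2) = 0.005388 K/W
  R_plywood = L/(kA) = 0.0629/(0.125·17.2) = 0.02926 K/W
ΣR = 0.005388 + 0.02926 = 0.03465 K/W
Q = ΔT/ΣR = (294.7 K − 274.65 K)/0.03465 = 578.6 W
From the inner boundary to the beech/plywood interface, ΣR_partial = 0.005388 K/W.
T_interface = T_in − Q·ΣR_partial = 294.7 K − (578.6)(0.005388) = 291.6 K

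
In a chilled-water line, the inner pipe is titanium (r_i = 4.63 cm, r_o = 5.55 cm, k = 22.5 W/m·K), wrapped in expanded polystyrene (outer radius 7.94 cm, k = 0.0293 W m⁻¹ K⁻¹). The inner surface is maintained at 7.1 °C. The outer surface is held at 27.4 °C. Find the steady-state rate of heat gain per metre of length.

Treat each layer as a resistance in series:
  R'_titanium = ln(0.0555/0.0463)/(2πk) = 0.1812/(2π·22.5) = 0.001282 m·K/W
  R'_expanded polystyrene = ln(0.0794/0.0555)/(2πk) = 0.3581/(2π·0.0293) = 1.945 m·K/W
ΣR = 0.001282 + 1.945 = 1.946 m·K/W
Q' = ΔT/ΣR = (7.1 °C − 27.4 °C)/1.946 = -10.4 W/m
(Negative Q' ⇒ heat flows inward; heat gain = 10.4 W/m.)

Q' = 10.4 W/m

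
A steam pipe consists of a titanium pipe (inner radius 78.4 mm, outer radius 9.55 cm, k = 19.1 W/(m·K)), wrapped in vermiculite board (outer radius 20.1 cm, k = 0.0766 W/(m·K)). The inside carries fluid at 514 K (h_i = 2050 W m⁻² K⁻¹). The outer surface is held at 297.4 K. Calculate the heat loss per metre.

Q' = 140 W/m

Treat each layer as a resistance in series:
  R'_conv,in = 1/(2πr h) = 1/(2π·0.0784·2050) = 9.903×10^-4 m·K/W
  R'_titanium = ln(0.0955/0.0784)/(2πk) = 0.1973/(2π·19.1) = 0.001644 m·K/W
  R'_vermiculite board = ln(0.201/0.0955)/(2πk) = 0.7442/(2π·0.0766) = 1.546 m·K/W
ΣR = 9.903×10^-4 + 0.001644 + 1.546 = 1.549 m·K/W
Q' = ΔT/ΣR = (514 K − 297.4 K)/1.549 = 140 W/m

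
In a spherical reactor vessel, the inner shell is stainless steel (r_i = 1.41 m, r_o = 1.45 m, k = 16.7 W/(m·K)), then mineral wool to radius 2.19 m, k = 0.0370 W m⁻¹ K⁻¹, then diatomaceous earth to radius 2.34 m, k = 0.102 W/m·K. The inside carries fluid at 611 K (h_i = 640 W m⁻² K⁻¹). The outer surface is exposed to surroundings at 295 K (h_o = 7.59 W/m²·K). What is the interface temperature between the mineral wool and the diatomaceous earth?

T = 309.9 K

Treat each layer as a resistance in series:
  R_conv,in = 1/(4πr²h) = 1/(4π·1.41²·640) = 6.254×10^-5 K/W
  R_stainless steel = (1/1.41 − 1/1.45)/(4πk) = 0.01956/(4π·16.7) = 9.323×10^-5 K/W
  R_mineral wool = (1/1.45 − 1/2.19)/(4πk) = 0.2330/(4π·0.0370) = 0.5012 K/W
  R_diatomaceous earth = (1/2.19 − 1/2.34)/(4πk) = 0.02927/(4π·0.102) = 0.02284 K/W
  R_conv,out = 1/(4πr²h) = 1/(4π·2.34²·7.59) = 0.001915 K/W
ΣR = 6.254×10^-5 + 9.323×10^-5 + 0.5012 + 0.02284 + 0.001915 = 0.5261 K/W
Q = ΔT/ΣR = (611 K − 295 K)/0.5261 = 600.6 W
From the inner boundary to the mineral wool/diatomaceous earth interface, ΣR_partial = 0.5014 K/W.
T_interface = T_in − Q·ΣR_partial = 611 K − (600.6)(0.5014) = 309.9 K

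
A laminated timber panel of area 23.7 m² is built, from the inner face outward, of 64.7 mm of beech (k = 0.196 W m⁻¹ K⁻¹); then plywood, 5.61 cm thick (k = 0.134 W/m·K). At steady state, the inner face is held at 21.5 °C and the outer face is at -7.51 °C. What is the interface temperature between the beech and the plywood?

Series thermal resistances, inner to outer:
  R_beech = L/(kA) = 0.0647/(0.196·23.7) = 0.01393 K/W
  R_plywood = L/(kA) = 0.0561/(0.134·23.7) = 0.01766 K/W
ΣR = 0.01393 + 0.01766 = 0.03159 K/W
Q = ΔT/ΣR = (21.5 °C − -7.51 °C)/0.03159 = 918.3 W
From the inner boundary to the beech/plywood interface, ΣR_partial = 0.01393 K/W.
T_interface = T_in − Q·ΣR_partial = 21.5 °C − (918.3)(0.01393) = 8.71 °C

T = 8.71 °C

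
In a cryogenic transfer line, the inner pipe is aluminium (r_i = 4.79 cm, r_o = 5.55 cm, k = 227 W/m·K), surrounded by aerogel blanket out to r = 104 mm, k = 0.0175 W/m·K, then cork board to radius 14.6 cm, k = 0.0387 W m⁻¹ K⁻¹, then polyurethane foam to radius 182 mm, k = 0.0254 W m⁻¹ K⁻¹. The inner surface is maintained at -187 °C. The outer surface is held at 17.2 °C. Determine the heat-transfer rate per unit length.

Q' = 24.1 W/m

Resistance network (inner→outer):
  R'_aluminium = ln(0.0555/0.0479)/(2πk) = 0.1473/(2π·227) = 1.033×10^-4 m·K/W
  R'_aerogel blanket = ln(0.104/0.0555)/(2πk) = 0.6280/(2π·0.0175) = 5.711 m·K/W
  R'_cork board = ln(0.146/0.104)/(2πk) = 0.3392/(2π·0.0387) = 1.395 m·K/W
  R'_polyurethane foam = ln(0.182/0.146)/(2πk) = 0.2204/(2π·0.0254) = 1.381 m·K/W
ΣR = 1.033×10^-4 + 5.711 + 1.395 + 1.381 = 8.487 m·K/W
Q' = ΔT/ΣR = (-187 °C − 17.2 °C)/8.487 = -24.1 W/m
(Negative Q' ⇒ heat flows inward; heat gain = 24.1 W/m.)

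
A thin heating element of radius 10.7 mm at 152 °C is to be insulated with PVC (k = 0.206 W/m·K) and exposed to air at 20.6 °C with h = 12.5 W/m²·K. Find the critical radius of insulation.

For a cylinder, r_cr = k_ins/h = 0.206/12.5 = 0.0165 m = 1.65 cm

r_cr = 1.65 cm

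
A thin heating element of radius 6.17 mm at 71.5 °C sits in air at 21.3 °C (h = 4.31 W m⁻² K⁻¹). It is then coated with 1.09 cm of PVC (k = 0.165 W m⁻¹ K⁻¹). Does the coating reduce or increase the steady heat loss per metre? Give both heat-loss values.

Critical radius for a cylinder: r_cr = k/h = 0.0383 m = 3.83 cm.
Outer radius after coating: r₂ = 0.00617 + 0.0109 = 0.01707 m.
Since r₁ < r_cr and r₂ ≤ r_cr, the coating moves toward the maximum at r_cr — heat loss rises.
Bare: R = 1/(2πr₁h) = 5.985 m·K/W; Q = 50.2/5.985 = 8.39 W/m.
Coated: R = R_cond + R_conv = 3.145 m·K/W; Q = 50.2/3.145 = 16.0 W/m.

increases: 8.39 → 16.0 W/m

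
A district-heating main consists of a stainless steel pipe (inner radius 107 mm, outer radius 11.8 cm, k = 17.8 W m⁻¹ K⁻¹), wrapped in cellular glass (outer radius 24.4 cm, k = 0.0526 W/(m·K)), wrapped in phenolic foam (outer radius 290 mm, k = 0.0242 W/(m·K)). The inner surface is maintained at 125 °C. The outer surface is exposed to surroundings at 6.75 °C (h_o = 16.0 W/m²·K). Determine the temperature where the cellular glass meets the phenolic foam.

Resistance network (inner→outer):
  R'_stainless steel = ln(0.118/0.107)/(2πk) = 0.09786/(2π·17.8) = 8.750×10^-4 m·K/W
  R'_cellular glass = ln(0.244/0.118)/(2πk) = 0.7265/(2π·0.0526) = 2.198 m·K/W
  R'_phenolic foam = ln(0.290/0.244)/(2πk) = 0.1727/(2π·0.0242) = 1.136 m·K/W
  R'_conv,out = 1/(2πr h) = 1/(2π·0.290·16.0) = 0.03430 m·K/W
ΣR = 8.750×10^-4 + 2.198 + 1.136 + 0.03430 = 3.369 m·K/W
Q' = ΔT/ΣR = (125 °C − 6.75 °C)/3.369 = 35.10 W/m
From the inner boundary to the cellular glass/phenolic foam interface, ΣR_partial = 2.199 m·K/W.
T_interface = T_in − Q'·ΣR_partial = 125 °C − (35.10)(2.199) = 47.8 °C

T = 47.8 °C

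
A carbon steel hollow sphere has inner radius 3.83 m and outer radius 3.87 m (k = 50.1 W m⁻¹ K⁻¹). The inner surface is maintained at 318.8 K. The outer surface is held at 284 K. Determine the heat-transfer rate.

Q = 4πk·ΔT/(1/r₁ − 1/r₂) = 4π × 50.1 × 34.8 / (1/3.83 − 1/3.87) = 8.12×10^6 W

Q = 8.12×10^6 W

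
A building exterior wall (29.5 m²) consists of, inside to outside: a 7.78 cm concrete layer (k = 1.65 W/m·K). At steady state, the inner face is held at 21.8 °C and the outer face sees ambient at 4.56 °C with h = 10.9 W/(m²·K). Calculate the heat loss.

Q = 3660 W

Resistance network (inner→outer):
  R_concrete = L/(kA) = 0.0778/(1.65·29.5) = 0.001598 K/W
  R_conv,out = 1/(hA) = 1/(10.9·29.5) = 0.003110 K/W
ΣR = 0.001598 + 0.003110 = 0.004708 K/W
Q = ΔT/ΣR = (21.8 °C − 4.56 °C)/0.004708 = 3660 W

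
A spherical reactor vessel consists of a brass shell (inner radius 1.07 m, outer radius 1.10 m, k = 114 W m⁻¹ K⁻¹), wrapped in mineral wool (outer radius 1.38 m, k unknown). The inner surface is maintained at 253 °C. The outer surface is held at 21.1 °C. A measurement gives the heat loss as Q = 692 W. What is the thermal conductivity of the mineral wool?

ΣR = ΔT/Q = |253 − 21.1|/692 = 0.3351 K/W
Known resistances:
  R_brass = (1/1.07 − 1/1.10)/(4πk) = 0.02549/(4π·114) = 1.779×10^-5 K/W
R_mineral wool = ΣR − ΣR_known = 0.3351 − 1.779×10^-5 = 0.3351 K/W
(1/r₁−1/r₂)/(4πk) = 0.3351 ⇒ k = 0.1845/(4π·0.3351) = 0.0438 W/m·K

k = 0.0438 W/m·K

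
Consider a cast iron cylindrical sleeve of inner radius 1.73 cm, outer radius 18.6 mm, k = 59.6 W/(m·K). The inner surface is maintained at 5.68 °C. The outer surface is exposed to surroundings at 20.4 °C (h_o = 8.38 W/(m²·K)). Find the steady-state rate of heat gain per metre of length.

Q' = 14.4 W/m

Resistance network (inner→outer):
  R'_cast iron = ln(0.0186/0.0173)/(2πk) = 0.07246/(2π·59.6) = 1.935×10^-4 m·K/W
  R'_conv,out = 1/(2πr h) = 1/(2π·0.0186·8.38) = 1.021 m·K/W
ΣR = 1.935×10^-4 + 1.021 = 1.021 m·K/W
Q' = ΔT/ΣR = (5.68 °C − 20.4 °C)/1.021 = -14.4 W/m
(Negative Q' ⇒ heat flows inward; heat gain = 14.4 W/m.)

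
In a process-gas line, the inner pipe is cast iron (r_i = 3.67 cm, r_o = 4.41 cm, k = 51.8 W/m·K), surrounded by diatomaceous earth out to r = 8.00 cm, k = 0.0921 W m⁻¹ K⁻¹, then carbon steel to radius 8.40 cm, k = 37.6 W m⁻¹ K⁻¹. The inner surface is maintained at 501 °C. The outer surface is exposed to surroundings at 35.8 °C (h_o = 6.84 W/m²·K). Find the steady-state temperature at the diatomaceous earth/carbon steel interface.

T = 134 °C

Treat each layer as a resistance in series:
  R'_cast iron = ln(0.0441/0.0367)/(2πk) = 0.1837/(2π·51.8) = 5.644×10^-4 m·K/W
  R'_diatomaceous earth = ln(0.0800/0.0441)/(2πk) = 0.5956/(2π·0.0921) = 1.029 m·K/W
  R'_carbon steel = ln(0.0840/0.0800)/(2πk) = 0.04879/(2π·37.6) = 2.065×10^-4 m·K/W
  R'_conv,out = 1/(2πr h) = 1/(2π·0.0840·6.84) = 0.2770 m·K/W
ΣR = 5.644×10^-4 + 1.029 + 2.065×10^-4 + 0.2770 = 1.307 m·K/W
Q' = ΔT/ΣR = (501 °C − 35.8 °C)/1.307 = 355.9 W/m
From the inner boundary to the diatomaceous earth/carbon steel interface, ΣR_partial = 1.030 m·K/W.
T_interface = T_in − Q'·ΣR_partial = 501 °C − (355.9)(1.030) = 134 °C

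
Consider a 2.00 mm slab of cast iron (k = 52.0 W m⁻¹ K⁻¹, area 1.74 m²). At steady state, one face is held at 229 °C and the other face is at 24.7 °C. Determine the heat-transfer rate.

Q = kA·ΔT/L = 52.0 × 1.74 × |229 °C − 24.7 °C| / 0.00200 = 9.24×10^6 W

Q = 9240 kW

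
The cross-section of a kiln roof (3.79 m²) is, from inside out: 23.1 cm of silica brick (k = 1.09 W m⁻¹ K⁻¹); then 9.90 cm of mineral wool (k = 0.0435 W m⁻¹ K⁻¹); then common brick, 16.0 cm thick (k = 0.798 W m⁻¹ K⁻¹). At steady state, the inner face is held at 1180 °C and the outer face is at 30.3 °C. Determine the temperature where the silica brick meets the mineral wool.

Series thermal resistances, inner to outer:
  R_silica brick = L/(kA) = 0.231/(1.09·3.79) = 0.05592 K/W
  R_mineral wool = L/(kA) = 0.0990/(0.0435·3.79) = 0.6005 K/W
  R_common brick = L/(kA) = 0.160/(0.798·3.79) = 0.05290 K/W
ΣR = 0.05592 + 0.6005 + 0.05290 = 0.7093 K/W
Q = ΔT/ΣR = (1180 °C − 30.3 °C)/0.7093 = 1621 W
From the inner boundary to the silica brick/mineral wool interface, ΣR_partial = 0.05592 K/W.
T_interface = T_in − Q·ΣR_partial = 1180 °C − (1621)(0.05592) = 1089 °C

T = 1089 °C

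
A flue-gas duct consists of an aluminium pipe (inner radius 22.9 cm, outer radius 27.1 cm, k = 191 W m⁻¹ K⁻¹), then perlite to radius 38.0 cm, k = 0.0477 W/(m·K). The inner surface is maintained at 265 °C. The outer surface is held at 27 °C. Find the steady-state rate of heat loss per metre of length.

Treat each layer as a resistance in series:
  R'_aluminium = ln(0.271/0.229)/(2πk) = 0.1684/(2π·191) = 1.403×10^-4 m·K/W
  R'_perlite = ln(0.380/0.271)/(2πk) = 0.3381/(2π·0.0477) = 1.128 m·K/W
ΣR = 1.403×10^-4 + 1.128 = 1.128 m·K/W
Q' = ΔT/ΣR = (265 °C − 27 °C)/1.128 = 211 W/m

Q' = 211 W/m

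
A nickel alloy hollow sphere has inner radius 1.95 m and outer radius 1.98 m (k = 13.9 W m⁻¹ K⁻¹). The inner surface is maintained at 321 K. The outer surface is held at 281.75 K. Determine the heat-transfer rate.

Q = 4πk·ΔT/(1/r₁ − 1/r₂) = 4π × 13.9 × 39.25 / (1/1.95 − 1/1.98) = 8.82×10^5 W

Q = 882 kW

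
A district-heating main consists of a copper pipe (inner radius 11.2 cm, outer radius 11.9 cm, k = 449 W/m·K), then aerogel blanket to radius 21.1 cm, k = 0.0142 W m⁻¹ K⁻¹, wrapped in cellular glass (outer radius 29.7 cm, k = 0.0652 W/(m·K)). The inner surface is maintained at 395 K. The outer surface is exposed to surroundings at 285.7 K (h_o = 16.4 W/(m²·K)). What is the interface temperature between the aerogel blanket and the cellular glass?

T = 298.7 K

Series thermal resistances, inner to outer:
  R'_copper = ln(0.119/0.112)/(2πk) = 0.06062/(2π·449) = 2.149×10^-5 m·K/W
  R'_aerogel blanket = ln(0.211/0.119)/(2πk) = 0.5727/(2π·0.0142) = 6.419 m·K/W
  R'_cellular glass = ln(0.297/0.211)/(2πk) = 0.3419/(2π·0.0652) = 0.8345 m·K/W
  R'_conv,out = 1/(2πr h) = 1/(2π·0.297·16.4) = 0.03268 m·K/W
ΣR = 2.149×10^-5 + 6.419 + 0.8345 + 0.03268 = 7.286 m·K/W
Q' = ΔT/ΣR = (395 K − 285.7 K)/7.286 = 15.00 W/m
From the inner boundary to the aerogel blanket/cellular glass interface, ΣR_partial = 6.419 m·K/W.
T_interface = T_in − Q'·ΣR_partial = 395 K − (15.00)(6.419) = 298.7 K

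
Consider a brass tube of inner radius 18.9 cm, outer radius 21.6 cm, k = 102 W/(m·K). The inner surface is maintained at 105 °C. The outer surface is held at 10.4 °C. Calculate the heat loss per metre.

Q' = 454 kW/m

Q' = 2πk·ΔT/ln(r₂/r₁) = 2π × 102 × 94.6 / ln(0.216/0.189) = 4.54×10^5 W/m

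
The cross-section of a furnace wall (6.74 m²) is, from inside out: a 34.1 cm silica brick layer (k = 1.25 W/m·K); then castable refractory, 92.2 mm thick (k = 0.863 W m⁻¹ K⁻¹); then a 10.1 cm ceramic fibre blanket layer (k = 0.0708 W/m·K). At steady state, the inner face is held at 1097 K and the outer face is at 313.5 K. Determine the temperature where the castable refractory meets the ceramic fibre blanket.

Series thermal resistances, inner to outer:
  R_silica brick = L/(kA) = 0.341/(1.25·6.74) = 0.04047 K/W
  R_castable refractory = L/(kA) = 0.0922/(0.863·6.74) = 0.01585 K/W
  R_ceramic fibre blanket = L/(kA) = 0.101/(0.0708·6.74) = 0.2117 K/W
ΣR = 0.04047 + 0.01585 + 0.2117 = 0.2680 K/W
Q = ΔT/ΣR = (1097 K − 313.5 K)/0.2680 = 2924 W
From the inner boundary to the castable refractory/ceramic fibre blanket interface, ΣR_partial = 0.05632 K/W.
T_interface = T_in − Q·ΣR_partial = 1097 K − (2924)(0.05632) = 932 K

T = 932 K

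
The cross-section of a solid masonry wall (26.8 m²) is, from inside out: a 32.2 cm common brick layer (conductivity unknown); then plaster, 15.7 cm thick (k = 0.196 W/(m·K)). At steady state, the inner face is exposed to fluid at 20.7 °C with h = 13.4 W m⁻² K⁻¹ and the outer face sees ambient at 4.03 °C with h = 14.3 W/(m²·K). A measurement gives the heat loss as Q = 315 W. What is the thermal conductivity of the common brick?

k = 0.681 W/m·K

ΣR = ΔT/Q = |20.7 − 4.03|/315 = 0.05292 K/W
Known resistances:
  R_conv,in = 1/(hA) = 1/(13.4·26.8) = 0.002785 K/W
  R_plaster = L/(kA) = 0.157/(0.196·26.8) = 0.02989 K/W
  R_conv,out = 1/(hA) = 1/(14.3·26.8) = 0.002609 K/W
R_common brick = ΣR − ΣR_known = 0.05292 − 0.03528 = 0.01764 K/W
L/(kA) = 0.01764 ⇒ k = 0.322/(0.01764·26.8) = 0.681 W/m·K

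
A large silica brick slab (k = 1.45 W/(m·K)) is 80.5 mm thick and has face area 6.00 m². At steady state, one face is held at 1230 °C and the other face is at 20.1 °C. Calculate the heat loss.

Q = kA·ΔT/L = 1.45 × 6.00 × |1230 °C − 20.1 °C| / 0.0805 = 1.31×10^5 W

Q = 131 kW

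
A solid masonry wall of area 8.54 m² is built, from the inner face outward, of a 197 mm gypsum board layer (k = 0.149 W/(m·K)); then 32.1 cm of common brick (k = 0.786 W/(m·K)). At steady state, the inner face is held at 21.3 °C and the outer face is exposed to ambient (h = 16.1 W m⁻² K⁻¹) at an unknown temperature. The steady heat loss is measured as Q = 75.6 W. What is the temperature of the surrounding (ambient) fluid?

Series resistances:
  R_gypsum board = L/(kA) = 0.197/(0.149·8.54) = 0.1548 K/W
  R_common brick = L/(kA) = 0.321/(0.786·8.54) = 0.04782 K/W
  R_conv,out = 1/(hA) = 1/(16.1·8.54) = 0.007273 K/W
ΣR = 0.2099 K/W
ΔT = Q·ΣR = 75.6 × 0.2099 = 15.87 K
Heat flows outward, so T_out = T_in − ΔT = 21.3 − 15.87 = 5.43 °C

T_out = 5.43 °C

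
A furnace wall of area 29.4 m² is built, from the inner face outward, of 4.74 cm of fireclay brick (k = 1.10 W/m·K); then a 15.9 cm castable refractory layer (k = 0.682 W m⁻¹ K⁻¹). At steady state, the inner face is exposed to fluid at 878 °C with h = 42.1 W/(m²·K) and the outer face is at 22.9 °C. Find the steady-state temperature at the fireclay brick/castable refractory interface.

Series thermal resistances, inner to outer:
  R_conv,in = 1/(hA) = 1/(42.1·29.4) = 8.079×10^-4 K/W
  R_fireclay brick = L/(kA) = 0.0474/(1.10·29.4) = 0.001466 K/W
  R_castable refractory = L/(kA) = 0.159/(0.682·29.4) = 0.007930 K/W
ΣR = 8.079×10^-4 + 0.001466 + 0.007930 = 0.01020 K/W
Q = ΔT/ΣR = (878 °C − 22.9 °C)/0.01020 = 83830 W
From the inner boundary to the fireclay brick/castable refractory interface, ΣR_partial = 0.002274 K/W.
T_interface = T_in − Q·ΣR_partial = 878 °C − (83830)(0.002274) = 687 °C

T = 687 °C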